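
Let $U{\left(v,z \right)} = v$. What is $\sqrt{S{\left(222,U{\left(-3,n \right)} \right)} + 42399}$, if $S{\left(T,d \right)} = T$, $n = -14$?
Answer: $\sqrt{42621} \approx 206.45$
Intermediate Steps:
$\sqrt{S{\left(222,U{\left(-3,n \right)} \right)} + 42399} = \sqrt{222 + 42399} = \sqrt{42621}$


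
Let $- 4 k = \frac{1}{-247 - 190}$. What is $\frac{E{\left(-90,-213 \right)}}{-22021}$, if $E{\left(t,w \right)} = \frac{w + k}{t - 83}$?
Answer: $- \frac{372323}{6659238484} \approx -5.5911 \cdot 10^{-5}$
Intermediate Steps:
$k = \frac{1}{1748}$ ($k = - \frac{1}{4 \left(-247 - 190\right)} = - \frac{1}{4 \left(-437\right)} = \left(- \frac{1}{4}\right) \left(- \frac{1}{437}\right) = \frac{1}{1748} \approx 0.00057208$)
$E{\left(t,w \right)} = \frac{\frac{1}{1748} + w}{-83 + t}$ ($E{\left(t,w \right)} = \frac{w + \frac{1}{1748}}{t - 83} = \frac{\frac{1}{1748} + w}{-83 + t}$)
$\frac{E{\left(-90,-213 \right)}}{-22021} = \frac{\frac{1}{-83 - 90} \left(\frac{1}{1748} - 213\right)}{-22021} = \frac{1}{-173} \left(- \frac{372323}{1748}\right) \left(- \frac{1}{22021}\right) = \left(- \frac{1}{173}\right) \left(- \frac{372323}{1748}\right) \left(- \frac{1}{22021}\right) = \frac{372323}{302404} \left(- \frac{1}{22021}\right) = - \frac{372323}{6659238484}$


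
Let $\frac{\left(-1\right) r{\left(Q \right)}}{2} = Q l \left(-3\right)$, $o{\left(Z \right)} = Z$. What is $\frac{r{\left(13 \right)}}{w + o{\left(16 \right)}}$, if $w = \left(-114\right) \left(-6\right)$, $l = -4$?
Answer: $- \frac{78}{175} \approx -0.44571$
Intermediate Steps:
$w = 684$
$r{\left(Q \right)} = - 24 Q$ ($r{\left(Q \right)} = - 2 Q \left(-4\right) \left(-3\right) = - 2 - 4 Q \left(-3\right) = - 2 \cdot 12 Q = - 24 Q$)
$\frac{r{\left(13 \right)}}{w + o{\left(16 \right)}} = \frac{\left(-24\right) 13}{684 + 16} = \frac{1}{700} \left(-312\right) = - \frac{78}{175}$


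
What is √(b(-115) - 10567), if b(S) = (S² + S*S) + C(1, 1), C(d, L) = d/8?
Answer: √254130/4 ≈ 126.03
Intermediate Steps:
C(d, L) = d/8 (C(d, L) = d*(⅛) = d/8)
b(S) = ⅛ + 2*S² (b(S) = (S² + S*S) + (⅛)*1 = (S² + S²) + ⅛ = 2*S² + ⅛ = ⅛ + 2*S²)
√(b(-115) - 10567) = √((⅛ + 2*(-115)²) - 10567) = √((⅛ + 2*13225) - 10567) = √((⅛ + 26450) - 10567) = √(211601/8 - 10567) = √(127065/8) = √254130/4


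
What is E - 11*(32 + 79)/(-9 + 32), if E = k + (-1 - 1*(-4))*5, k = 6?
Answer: -738/23 ≈ -32.087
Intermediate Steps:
E = 21 (E = 6 + (-1 - 1*(-4))*5 = 6 + (-1 + 4)*5 = 6 + 3*5 = 6 + 15 = 21)
E - 11*(32 + 79)/(-9 + 32) = 21 - 11*(32 + 79)/(-9 + 32) = 21 - 1221/23 = -738/23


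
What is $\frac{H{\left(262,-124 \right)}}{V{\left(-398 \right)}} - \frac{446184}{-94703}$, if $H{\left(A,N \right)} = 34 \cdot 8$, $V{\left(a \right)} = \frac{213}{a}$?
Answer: $- \frac{10157130776}{20171739} \approx -503.53$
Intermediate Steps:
$H{\left(A,N \right)} = 272$
$\frac{H{\left(262,-124 \right)}}{V{\left(-398 \right)}} - \frac{446184}{-94703} = \frac{272}{213 \frac{1}{-398}} - \frac{446184}{-94703} = \frac{272}{213 \left(- \frac{1}{398}\right)} - - \frac{446184}{94703} = \frac{272}{- \frac{213}{398}} + \frac{446184}{94703} = 272 \left(- \frac{398}{213}\right) + \frac{446184}{94703} = - \frac{108256}{213} + \frac{446184}{94703} = - \frac{10157130776}{20171739}$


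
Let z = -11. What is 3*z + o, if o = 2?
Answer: -31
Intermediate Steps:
3*z + o = 3*(-11) + 2 = -33 + 2 = -31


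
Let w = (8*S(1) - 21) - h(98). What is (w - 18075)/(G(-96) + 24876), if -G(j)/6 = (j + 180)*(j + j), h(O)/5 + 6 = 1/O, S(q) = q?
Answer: -1769689/11921112 ≈ -0.14845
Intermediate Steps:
h(O) = -30 + 5/O
G(j) = -12*j*(180 + j) (G(j) = -6*(j + 180)*(j + j) = -6*(180 + j)*2*j = -12*j*(180 + j))
w = 1661/98 (w = (8*1 - 21) - (-30 + 5/98) = (8 - 21) - (-30 + 5*(1/98)) = -13 - (-30 + 5/98) = -13 - 1*(-2935/98) = -13 + 2935/98 = 1661/98 ≈ 16.949)
(w - 18075)/(G(-96) + 24876) = (1661/98 - 18075)/(-12*(-96)*(180 - 96) + 24876) = -1769689/(98*(-12*(-96)*84 + 24876)) = -1769689/(98*(96768 + 24876)) = -1769689/98/121644 = -1769689/98*1/121644 = -1769689/11921112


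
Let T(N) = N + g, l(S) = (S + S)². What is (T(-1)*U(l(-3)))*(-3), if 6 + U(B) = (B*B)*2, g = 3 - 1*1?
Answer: -7758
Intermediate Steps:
l(S) = 4*S² (l(S) = (2*S)² = 4*S²)
g = 2 (g = 3 - 1 = 2)
T(N) = 2 + N (T(N) = N + 2 = 2 + N)
U(B) = -6 + 2*B² (U(B) = -6 + (B*B)*2 = -6 + B²*2 = -6 + 2*B²)
(T(-1)*U(l(-3)))*(-3) = ((2 - 1)*(-6 + 2*(4*(-3)²)²))*(-3) = (1*(-6 + 2*(4*9)²))*(-3) = (1*(-6 + 2*36²))*(-3) = (1*(-6 + 2*1296))*(-3) = (1*(-6 + 2592))*(-3) = (1*2586)*(-3) = 2586*(-3) = -7758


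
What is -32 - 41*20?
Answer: -852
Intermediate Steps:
-32 - 41*20 = -32 - 820 = -852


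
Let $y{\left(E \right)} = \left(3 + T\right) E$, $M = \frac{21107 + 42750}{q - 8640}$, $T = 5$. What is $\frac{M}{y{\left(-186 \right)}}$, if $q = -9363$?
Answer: $\frac{63857}{26788464} \approx 0.0023837$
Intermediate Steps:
$M = - \frac{63857}{18003}$ ($M = \frac{21107 + 42750}{-9363 - 8640} = \frac{63857}{-18003} = 63857 \left(- \frac{1}{18003}\right) = - \frac{63857}{18003} \approx -3.547$)
$y{\left(E \right)} = 8 E$ ($y{\left(E \right)} = \left(3 + 5\right) E = 8 E$)
$\frac{M}{y{\left(-186 \right)}} = - \frac{63857}{18003 \cdot 8 \left(-186\right)} = - \frac{63857}{18003 \left(-1488\right)} = \left(- \frac{63857}{18003}\right) \left(- \frac{1}{1488}\right) = \frac{63857}{26788464}$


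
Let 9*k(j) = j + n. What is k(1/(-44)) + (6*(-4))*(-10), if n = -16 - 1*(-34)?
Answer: 95831/396 ≈ 242.00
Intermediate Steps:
n = 18 (n = -16 + 34 = 18)
k(j) = 2 + j/9 (k(j) = (j + 18)/9 = (18 + j)/9 = 2 + j/9)
k(1/(-44)) + (6*(-4))*(-10) = (2 + (1/9)/(-44)) + (6*(-4))*(-10) = (2 + (1/9)*(-1/44)) - 24*(-10) = (2 - 1/396) + 240 = 791/396 + 240 = 95831/396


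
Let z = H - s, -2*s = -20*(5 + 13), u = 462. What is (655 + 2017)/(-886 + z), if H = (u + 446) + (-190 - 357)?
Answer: -2672/705 ≈ -3.7901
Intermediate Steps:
H = 361 (H = (462 + 446) + (-190 - 357) = 908 - 547 = 361)
s = 180 (s = -(-10)*(5 + 13) = -(-10)*18 = -1/2*(-360) = 180)
z = 181 (z = 361 - 1*180 = 361 - 180 = 181)
(655 + 2017)/(-886 + z) = (655 + 2017)/(-886 + 181) = 2672/(-705) = 2672*(-1/705) = -2672/705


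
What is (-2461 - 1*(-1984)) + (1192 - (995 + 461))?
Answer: -741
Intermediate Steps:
(-2461 - 1*(-1984)) + (1192 - (995 + 461)) = (-2461 + 1984) + (1192 - 1*1456) = -477 + (1192 - 1456) = -477 - 264 = -741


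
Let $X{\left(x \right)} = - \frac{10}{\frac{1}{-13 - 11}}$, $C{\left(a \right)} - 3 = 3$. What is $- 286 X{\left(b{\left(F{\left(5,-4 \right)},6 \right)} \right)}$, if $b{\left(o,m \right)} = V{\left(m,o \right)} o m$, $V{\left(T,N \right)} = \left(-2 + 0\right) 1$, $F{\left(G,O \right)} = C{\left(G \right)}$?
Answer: $-68640$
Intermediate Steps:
$C{\left(a \right)} = 6$ ($C{\left(a \right)} = 3 + 3 = 6$)
$F{\left(G,O \right)} = 6$
$V{\left(T,N \right)} = -2$ ($V{\left(T,N \right)} = \left(-2\right) 1 = -2$)
$b{\left(o,m \right)} = - 2 m o$ ($b{\left(o,m \right)} = - 2 o m = - 2 m o$)
$X{\left(x \right)} = 240$ ($X{\left(x \right)} = - \frac{10}{\frac{1}{-24}} = - \frac{10}{- \frac{1}{24}} = \left(-10\right) \left(-24\right) = 240$)
$- 286 X{\left(b{\left(F{\left(5,-4 \right)},6 \right)} \right)} = \left(-286\right) 240 = -68640$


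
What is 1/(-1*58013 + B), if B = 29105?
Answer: -1/28908 ≈ -3.4593e-5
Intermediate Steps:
1/(-1*58013 + B) = 1/(-1*58013 + 29105) = 1/(-58013 + 29105) = 1/(-28908) = -1/28908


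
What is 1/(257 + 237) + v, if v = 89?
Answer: 43967/494 ≈ 89.002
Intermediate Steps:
1/(257 + 237) + v = 1/(257 + 237) + 89 = 1/494 + 89 = 43967/494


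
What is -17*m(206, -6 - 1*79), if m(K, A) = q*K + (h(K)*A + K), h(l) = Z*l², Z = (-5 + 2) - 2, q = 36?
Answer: -306729674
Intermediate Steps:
Z = -5 (Z = -3 - 2 = -5)
h(l) = -5*l²
m(K, A) = 37*K - 5*A*K² (m(K, A) = 36*K + ((-5*K²)*A + K) = 36*K + (-5*A*K² + K) = 36*K + (K - 5*A*K²) = 37*K - 5*A*K²)
-17*m(206, -6 - 1*79) = -3502*(37 - 5*(-6 - 1*79)*206) = -3502*(37 - 5*(-6 - 79)*206) = -3502*(37 - 5*(-85)*206) = -3502*(37 + 87550) = -3502*87587 = -17*18042922 = -306729674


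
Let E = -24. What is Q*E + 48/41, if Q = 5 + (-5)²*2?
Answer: -54072/41 ≈ -1318.8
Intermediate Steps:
Q = 55 (Q = 5 + 25*2 = 5 + 50 = 55)
Q*E + 48/41 = 55*(-24) + 48/41 = -1320 + 48*(1/41) = -1320 + 48/41 = -54072/41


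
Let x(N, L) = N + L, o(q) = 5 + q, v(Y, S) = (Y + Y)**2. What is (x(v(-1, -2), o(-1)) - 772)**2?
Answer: 583696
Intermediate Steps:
v(Y, S) = 4*Y**2 (v(Y, S) = (2*Y)**2 = 4*Y**2)
x(N, L) = L + N
(x(v(-1, -2), o(-1)) - 772)**2 = (((5 - 1) + 4*(-1)**2) - 772)**2 = ((4 + 4*1) - 772)**2 = ((4 + 4) - 772)**2 = (8 - 772)**2 = (-764)**2 = 583696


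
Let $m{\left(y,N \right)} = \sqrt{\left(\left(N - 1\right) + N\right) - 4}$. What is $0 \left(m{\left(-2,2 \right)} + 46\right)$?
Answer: $0$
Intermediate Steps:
$m{\left(y,N \right)} = \sqrt{-5 + 2 N}$ ($m{\left(y,N \right)} = \sqrt{\left(\left(-1 + N\right) + N\right) - 4} = \sqrt{\left(-1 + 2 N\right) - 4} = \sqrt{-5 + 2 N}$)
$0 \left(m{\left(-2,2 \right)} + 46\right) = 0 \left(\sqrt{-5 + 2 \cdot 2} + 46\right) = 0 \left(\sqrt{-5 + 4} + 46\right) = 0 \left(\sqrt{-1} + 46\right) = 0 \left(i + 46\right) = 0 \left(46 + i\right) = 0$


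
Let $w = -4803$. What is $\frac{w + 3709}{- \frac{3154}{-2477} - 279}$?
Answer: $\frac{2709838}{687929} \approx 3.9391$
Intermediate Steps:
$\frac{w + 3709}{- \frac{3154}{-2477} - 279} = \frac{-4803 + 3709}{- \frac{3154}{-2477} - 279} = - \frac{1094}{\left(-3154\right) \left(- \frac{1}{2477}\right) - 279} = - \frac{1094}{\frac{3154}{2477} - 279} = - \frac{1094}{- \frac{687929}{2477}} = \left(-1094\right) \left(- \frac{2477}{687929}\right) = \frac{2709838}{687929}$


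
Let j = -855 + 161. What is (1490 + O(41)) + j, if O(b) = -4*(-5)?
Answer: 816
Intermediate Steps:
j = -694
O(b) = 20
(1490 + O(41)) + j = (1490 + 20) - 694 = 1510 - 694 = 816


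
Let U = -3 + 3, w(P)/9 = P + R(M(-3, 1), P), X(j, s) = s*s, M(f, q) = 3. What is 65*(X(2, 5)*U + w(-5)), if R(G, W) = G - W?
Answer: 1755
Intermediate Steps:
X(j, s) = s²
w(P) = 27 (w(P) = 9*(P + (3 - P)) = 9*3 = 27)
U = 0
65*(X(2, 5)*U + w(-5)) = 65*(5²*0 + 27) = 65*(25*0 + 27) = 65*(0 + 27) = 65*27 = 1755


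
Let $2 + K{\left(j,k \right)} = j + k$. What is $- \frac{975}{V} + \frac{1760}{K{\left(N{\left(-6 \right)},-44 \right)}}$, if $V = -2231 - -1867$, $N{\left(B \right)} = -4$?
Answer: $- \frac{4553}{140} \approx -32.521$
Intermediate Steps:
$V = -364$ ($V = -2231 + 1867 = -364$)
$K{\left(j,k \right)} = -2 + j + k$ ($K{\left(j,k \right)} = -2 + \left(j + k\right) = -2 + j + k$)
$- \frac{975}{V} + \frac{1760}{K{\left(N{\left(-6 \right)},-44 \right)}} = - \frac{975}{-364} + \frac{1760}{-2 - 4 - 44} = \left(-975\right) \left(- \frac{1}{364}\right) + \frac{1760}{-50} = \frac{75}{28} + 1760 \left(- \frac{1}{50}\right) = \frac{75}{28} - \frac{176}{5} = - \frac{4553}{140}$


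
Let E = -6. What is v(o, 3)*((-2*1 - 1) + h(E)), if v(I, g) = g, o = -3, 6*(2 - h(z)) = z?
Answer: 0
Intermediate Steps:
h(z) = 2 - z/6
v(o, 3)*((-2*1 - 1) + h(E)) = 3*((-2*1 - 1) + (2 - ⅙*(-6))) = 3*((-2 - 1) + (2 + 1)) = 3*(-3 + 3) = 3*0 = 0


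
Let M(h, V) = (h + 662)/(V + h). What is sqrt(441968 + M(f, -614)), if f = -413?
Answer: 11*sqrt(3852530669)/1027 ≈ 664.81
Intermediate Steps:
M(h, V) = (662 + h)/(V + h)
sqrt(441968 + M(f, -614)) = sqrt(441968 + (662 - 413)/(-614 - 413)) = sqrt(441968 + 249/(-1027)) = sqrt(441968 - 1/1027*249) = sqrt(441968 - 249/1027) = sqrt(453900887/1027) = 11*sqrt(3852530669)/1027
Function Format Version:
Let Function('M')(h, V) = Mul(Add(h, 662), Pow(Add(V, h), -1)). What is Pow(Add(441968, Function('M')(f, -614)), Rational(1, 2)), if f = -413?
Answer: Mul(Rational(11, 1027), Pow(3852530669, Rational(1, 2))) ≈ 664.81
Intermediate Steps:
Function('M')(h, V) = Mul(Pow(Add(V, h), -1), Add(662, h)) (Function('M')(h, V) = Mul(Add(662, h), Pow(Add(V, h), -1)) = Mul(Pow(Add(V, h), -1), Add(662, h)))
Pow(Add(441968, Function('M')(f, -614)), Rational(1, 2)) = Pow(Add(441968, Mul(Pow(Add(-614, -413), -1), Add(662, -413))), Rational(1, 2)) = Pow(Add(441968, Mul(Pow(-1027, -1), 249)), Rational(1, 2)) = Pow(Add(441968, Mul(Rational(-1, 1027), 249)), Rational(1, 2)) = Pow(Add(441968, Rational(-249, 1027)), Rational(1, 2)) = Pow(Rational(453900887, 1027), Rational(1, 2)) = Mul(Rational(11, 1027), Pow(3852530669, Rational(1, 2)))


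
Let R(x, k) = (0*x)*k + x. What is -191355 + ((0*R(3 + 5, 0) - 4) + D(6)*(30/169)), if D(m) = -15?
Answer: -32340121/169 ≈ -1.9136e+5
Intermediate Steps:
R(x, k) = x (R(x, k) = 0*k + x = 0 + x = x)
-191355 + ((0*R(3 + 5, 0) - 4) + D(6)*(30/169)) = -191355 + ((0*(3 + 5) - 4) - 450/169) = -191355 + ((0*8 - 4) - 450/169) = -191355 + ((0 - 4) - 15*30/169) = -191355 + (-4 - 450/169) = -191355 - 1126/169 = -32340121/169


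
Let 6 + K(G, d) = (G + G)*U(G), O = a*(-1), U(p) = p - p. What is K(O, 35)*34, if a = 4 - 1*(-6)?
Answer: -204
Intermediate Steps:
U(p) = 0
a = 10 (a = 4 + 6 = 10)
O = -10 (O = 10*(-1) = -10)
K(G, d) = -6 (K(G, d) = -6 + (G + G)*0 = -6 + (2*G)*0 = -6 + 0 = -6)
K(O, 35)*34 = -6*34 = -204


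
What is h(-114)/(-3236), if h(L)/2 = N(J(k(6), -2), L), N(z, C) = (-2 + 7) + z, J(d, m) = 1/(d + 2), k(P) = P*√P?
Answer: -529/171508 - 3*√6/171508 ≈ -0.0031273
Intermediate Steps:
k(P) = P^(3/2)
J(d, m) = 1/(2 + d)
N(z, C) = 5 + z
h(L) = 10 + 2/(2 + 6*√6) (h(L) = 2*(5 + 1/(2 + 6^(3/2))) = 2*(5 + 1/(2 + 6*√6)) = 10 + 2/(2 + 6*√6))
h(-114)/(-3236) = (529/53 + 3*√6/53)/(-3236) = (529/53 + 3*√6/53)*(-1/3236) = -529/171508 - 3*√6/171508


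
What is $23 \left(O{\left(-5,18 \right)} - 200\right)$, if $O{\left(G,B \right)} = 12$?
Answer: $-4324$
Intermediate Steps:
$23 \left(O{\left(-5,18 \right)} - 200\right) = 23 \left(12 - 200\right) = 23 \left(-188\right) = -4324$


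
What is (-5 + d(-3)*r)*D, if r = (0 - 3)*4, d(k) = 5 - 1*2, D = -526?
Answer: 21566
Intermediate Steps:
d(k) = 3 (d(k) = 5 - 2 = 3)
r = -12 (r = -3*4 = -12)
(-5 + d(-3)*r)*D = (-5 + 3*(-12))*(-526) = (-5 - 36)*(-526) = -41*(-526) = 21566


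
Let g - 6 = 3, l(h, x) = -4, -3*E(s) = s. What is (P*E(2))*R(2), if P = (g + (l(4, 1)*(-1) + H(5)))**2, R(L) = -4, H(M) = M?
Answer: 864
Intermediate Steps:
E(s) = -s/3
g = 9 (g = 6 + 3 = 9)
P = 324 (P = (9 + (-4*(-1) + 5))**2 = (9 + (4 + 5))**2 = (9 + 9)**2 = 18**2 = 324)
(P*E(2))*R(2) = (324*(-1/3*2))*(-4) = (324*(-2/3))*(-4) = -216*(-4) = 864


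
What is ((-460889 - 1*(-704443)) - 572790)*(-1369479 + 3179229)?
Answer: -595834851000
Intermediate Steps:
((-460889 - 1*(-704443)) - 572790)*(-1369479 + 3179229) = ((-460889 + 704443) - 572790)*1809750 = (243554 - 572790)*1809750 = -329236*1809750 = -595834851000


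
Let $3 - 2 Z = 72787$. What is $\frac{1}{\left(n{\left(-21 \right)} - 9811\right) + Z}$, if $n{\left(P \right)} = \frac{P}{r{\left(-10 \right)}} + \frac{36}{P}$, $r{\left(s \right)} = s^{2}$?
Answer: $- \frac{700}{32343447} \approx -2.1643 \cdot 10^{-5}$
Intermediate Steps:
$Z = -36392$ ($Z = \frac{3}{2} - \frac{72787}{2} = -36392$)
$n{\left(P \right)} = \frac{36}{P} + \frac{P}{100}$ ($n{\left(P \right)} = \frac{P}{\left(-10\right)^{2}} + \frac{36}{P} = \frac{P}{100} + \frac{36}{P} = \frac{36}{P} + \frac{P}{100}$)
$\frac{1}{\left(n{\left(-21 \right)} - 9811\right) + Z} = \frac{1}{\left(\left(\frac{36}{-21} + \frac{1}{100} \left(-21\right)\right) - 9811\right) - 36392} = \frac{1}{\left(\left(36 \left(- \frac{1}{21}\right) - \frac{21}{100}\right) - 9811\right) - 36392} = \frac{1}{\left(\left(- \frac{12}{7} - \frac{21}{100}\right) - 9811\right) - 36392} = \frac{1}{\left(- \frac{1347}{700} - 9811\right) - 36392} = \frac{1}{- \frac{6869047}{700} - 36392} = \frac{1}{- \frac{32343447}{700}} = - \frac{700}{32343447}$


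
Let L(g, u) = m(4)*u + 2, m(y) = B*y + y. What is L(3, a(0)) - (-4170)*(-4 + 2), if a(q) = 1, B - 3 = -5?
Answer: -8342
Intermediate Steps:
B = -2 (B = 3 - 5 = -2)
m(y) = -y (m(y) = -2*y + y = -y)
L(g, u) = 2 - 4*u (L(g, u) = (-1*4)*u + 2 = -4*u + 2 = 2 - 4*u)
L(3, a(0)) - (-4170)*(-4 + 2) = (2 - 4*1) - (-4170)*(-4 + 2) = (2 - 4) - (-4170)*(-2) = -2 - 417*20 = -2 - 8340 = -8342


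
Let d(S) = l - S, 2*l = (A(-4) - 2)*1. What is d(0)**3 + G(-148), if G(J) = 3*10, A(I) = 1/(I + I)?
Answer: 117967/4096 ≈ 28.801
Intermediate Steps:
A(I) = 1/(2*I)
l = -17/16 (l = (((1/2)/(-4) - 2)*1)/2 = (((1/2)*(-1/4) - 2)*1)/2 = ((-1/8 - 2)*1)/2 = (-17/8*1)/2 = (1/2)*(-17/8) = -17/16 ≈ -1.0625)
G(J) = 30
d(S) = -17/16 - S
d(0)**3 + G(-148) = (-17/16 - 1*0)**3 + 30 = (-17/16 + 0)**3 + 30 = (-17/16)**3 + 30 = -4913/4096 + 30 = 117967/4096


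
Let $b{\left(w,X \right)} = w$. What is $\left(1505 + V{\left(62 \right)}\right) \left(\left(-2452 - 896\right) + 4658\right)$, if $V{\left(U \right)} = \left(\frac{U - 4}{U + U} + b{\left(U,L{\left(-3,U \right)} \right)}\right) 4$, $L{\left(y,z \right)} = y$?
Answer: $\frac{71265310}{31} \approx 2.2989 \cdot 10^{6}$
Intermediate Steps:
$V{\left(U \right)} = 4 U + \frac{2 \left(-4 + U\right)}{U}$ ($V{\left(U \right)} = \left(\frac{U - 4}{U + U} + U\right) 4 = \left(\frac{-4 + U}{2 U} + U\right) 4 = \left(U + \frac{-4 + U}{2 U}\right) 4 = 4 U + \frac{2 \left(-4 + U\right)}{U}$)
$\left(1505 + V{\left(62 \right)}\right) \left(\left(-2452 - 896\right) + 4658\right) = \left(1505 + \left(2 - \frac{8}{62} + 4 \cdot 62\right)\right) \left(\left(-2452 - 896\right) + 4658\right) = \left(1505 + \left(2 - \frac{4}{31} + 248\right)\right) \left(-3348 + 4658\right) = \left(1505 + \left(2 - \frac{4}{31} + 248\right)\right) 1310 = \left(1505 + \frac{7746}{31}\right) 1310 = \frac{54401}{31} \cdot 1310 = \frac{71265310}{31}$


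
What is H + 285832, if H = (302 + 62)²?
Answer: 418328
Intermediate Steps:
H = 132496 (H = 364² = 132496)
H + 285832 = 132496 + 285832 = 418328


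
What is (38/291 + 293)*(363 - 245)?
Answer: 10065518/291 ≈ 34589.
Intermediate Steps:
(38/291 + 293)*(363 - 245) = (38*(1/291) + 293)*118 = (38/291 + 293)*118 = (85301/291)*118 = 10065518/291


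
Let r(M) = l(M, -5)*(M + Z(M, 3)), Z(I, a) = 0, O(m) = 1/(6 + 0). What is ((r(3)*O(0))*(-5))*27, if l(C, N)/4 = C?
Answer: -810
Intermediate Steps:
l(C, N) = 4*C
O(m) = ⅙ (O(m) = 1/6 = ⅙)
r(M) = 4*M² (r(M) = (4*M)*(M + 0) = (4*M)*M = 4*M²)
((r(3)*O(0))*(-5))*27 = (((4*3²)*(⅙))*(-5))*27 = (((4*9)*(⅙))*(-5))*27 = ((36*(⅙))*(-5))*27 = (6*(-5))*27 = -30*27 = -810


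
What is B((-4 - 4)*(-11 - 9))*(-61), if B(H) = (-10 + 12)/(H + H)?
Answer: -61/160 ≈ -0.38125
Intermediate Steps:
B(H) = 1/H (B(H) = 2/((2*H)) = 2*(1/(2*H)) = 1/H)
B((-4 - 4)*(-11 - 9))*(-61) = -61/((-4 - 4)*(-11 - 9)) = -61/(-8*(-20)) = -61/160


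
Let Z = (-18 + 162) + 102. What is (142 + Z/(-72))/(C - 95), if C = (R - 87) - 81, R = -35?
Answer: -1663/3576 ≈ -0.46504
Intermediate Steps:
C = -203 (C = (-35 - 87) - 81 = -122 - 81 = -203)
Z = 246 (Z = 144 + 102 = 246)
(142 + Z/(-72))/(C - 95) = (142 + 246/(-72))/(-203 - 95) = (142 + 246*(-1/72))/(-298) = (142 - 41/12)*(-1/298) = (1663/12)*(-1/298) = -1663/3576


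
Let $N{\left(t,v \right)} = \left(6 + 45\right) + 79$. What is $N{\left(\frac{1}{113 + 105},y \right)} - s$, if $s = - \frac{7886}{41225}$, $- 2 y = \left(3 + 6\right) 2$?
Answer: $\frac{5367136}{41225} \approx 130.19$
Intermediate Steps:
$y = -9$ ($y = - \frac{\left(3 + 6\right) 2}{2} = - \frac{9 \cdot 2}{2} = \left(- \frac{1}{2}\right) 18 = -9$)
$s = - \frac{7886}{41225}$ ($s = \left(-7886\right) \frac{1}{41225} = - \frac{7886}{41225} \approx -0.19129$)
$N{\left(t,v \right)} = 130$ ($N{\left(t,v \right)} = 51 + 79 = 130$)
$N{\left(\frac{1}{113 + 105},y \right)} - s = 130 - - \frac{7886}{41225} = 130 + \frac{7886}{41225} = \frac{5367136}{41225}$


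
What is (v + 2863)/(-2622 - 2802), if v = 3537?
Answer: -400/339 ≈ -1.1799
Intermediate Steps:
(v + 2863)/(-2622 - 2802) = (3537 + 2863)/(-2622 - 2802) = 6400/(-5424) = 6400*(-1/5424) = -400/339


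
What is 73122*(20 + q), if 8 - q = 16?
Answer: 877464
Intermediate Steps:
q = -8 (q = 8 - 1*16 = 8 - 16 = -8)
73122*(20 + q) = 73122*(20 - 8) = 73122*12 = 877464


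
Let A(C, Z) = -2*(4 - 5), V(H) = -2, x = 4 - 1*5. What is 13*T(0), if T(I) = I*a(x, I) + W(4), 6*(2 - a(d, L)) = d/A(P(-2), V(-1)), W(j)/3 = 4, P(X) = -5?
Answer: 156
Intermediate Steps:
x = -1 (x = 4 - 5 = -1)
W(j) = 12 (W(j) = 3*4 = 12)
A(C, Z) = 2 (A(C, Z) = -2*(-1) = 2)
a(d, L) = 2 - d/12 (a(d, L) = 2 - d/(6*2) = 2 - d/12)
T(I) = 12 + 25*I/12 (T(I) = I*(2 - 1/12*(-1)) + 12 = I*(2 + 1/12) + 12 = I*(25/12) + 12 = 25*I/12 + 12 = 12 + 25*I/12)
13*T(0) = 13*(12 + (25/12)*0) = 13*(12 + 0) = 13*12 = 156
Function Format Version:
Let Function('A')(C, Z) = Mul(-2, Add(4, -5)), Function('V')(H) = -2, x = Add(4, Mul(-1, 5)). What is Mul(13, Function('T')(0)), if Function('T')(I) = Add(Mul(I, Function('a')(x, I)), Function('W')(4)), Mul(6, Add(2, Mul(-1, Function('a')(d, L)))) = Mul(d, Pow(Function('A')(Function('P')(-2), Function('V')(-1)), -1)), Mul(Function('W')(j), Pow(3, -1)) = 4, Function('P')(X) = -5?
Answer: 156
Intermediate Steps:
x = -1 (x = Add(4, -5) = -1)
Function('W')(j) = 12 (Function('W')(j) = Mul(3, 4) = 12)
Function('A')(C, Z) = 2 (Function('A')(C, Z) = Mul(-2, -1) = 2)
Function('a')(d, L) = Add(2, Mul(Rational(-1, 12), d)) (Function('a')(d, L) = Add(2, Mul(Rational(-1, 6), Mul(d, Pow(2, -1)))) = Add(2, Mul(Rational(-1, 6), Mul(d, Rational(1, 2)))) = Add(2, Mul(Rational(-1, 6), Mul(Rational(1, 2), d))) = Add(2, Mul(Rational(-1, 12), d)))
Function('T')(I) = Add(12, Mul(Rational(25, 12), I)) (Function('T')(I) = Add(Mul(I, Add(2, Mul(Rational(-1, 12), -1))), 12) = Add(Mul(I, Add(2, Rational(1, 12))), 12) = Add(Mul(I, Rational(25, 12)), 12) = Add(Mul(Rational(25, 12), I), 12) = Add(12, Mul(Rational(25, 12), I)))
Mul(13, Function('T')(0)) = Mul(13, Add(12, Mul(Rational(25, 12), 0))) = Mul(13, Add(12, 0)) = Mul(13, 12) = 156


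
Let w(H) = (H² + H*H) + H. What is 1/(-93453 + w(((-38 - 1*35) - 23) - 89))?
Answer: -1/25188 ≈ -3.9701e-5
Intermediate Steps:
w(H) = H + 2*H² (w(H) = (H² + H²) + H = 2*H² + H = H + 2*H²)
1/(-93453 + w(((-38 - 1*35) - 23) - 89)) = 1/(-93453 + (((-38 - 1*35) - 23) - 89)*(1 + 2*(((-38 - 1*35) - 23) - 89))) = 1/(-93453 + (((-38 - 35) - 23) - 89)*(1 + 2*(((-38 - 35) - 23) - 89))) = 1/(-93453 + ((-73 - 23) - 89)*(1 + 2*((-73 - 23) - 89))) = 1/(-93453 + (-96 - 89)*(1 + 2*(-96 - 89))) = 1/(-93453 - 185*(1 + 2*(-185))) = 1/(-93453 - 185*(1 - 370)) = 1/(-93453 - 185*(-369)) = 1/(-93453 + 68265) = 1/(-25188) = -1/25188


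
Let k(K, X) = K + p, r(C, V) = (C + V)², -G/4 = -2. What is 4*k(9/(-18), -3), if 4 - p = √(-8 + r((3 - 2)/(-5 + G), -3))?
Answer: 14 - 8*I*√2/3 ≈ 14.0 - 3.7712*I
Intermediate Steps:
G = 8 (G = -4*(-2) = 8)
p = 4 - 2*I*√2/3 (p = 4 - √(-8 + ((3 - 2)/(-5 + 8) - 3)²) = 4 - √(-8 + (1/3 - 3)²) = 4 - √(-8 + (1*(⅓) - 3)²) = 4 - √(-8 + (⅓ - 3)²) = 4 - √(-8 + (-8/3)²) = 4 - √(-8 + 64/9) = 4 - √(-8/9) = 4 - 2*I*√2/3 ≈ 4.0 - 0.94281*I)
k(K, X) = 4 + K - 2*I*√2/3 (k(K, X) = K + (4 - 2*I*√2/3) = 4 + K - 2*I*√2/3)
4*k(9/(-18), -3) = 4*(4 + 9/(-18) - 2*I*√2/3) = 4*(4 + 9*(-1/18) - 2*I*√2/3) = 4*(4 - ½ - 2*I*√2/3) = 4*(7/2 - 2*I*√2/3) = 14 - 8*I*√2/3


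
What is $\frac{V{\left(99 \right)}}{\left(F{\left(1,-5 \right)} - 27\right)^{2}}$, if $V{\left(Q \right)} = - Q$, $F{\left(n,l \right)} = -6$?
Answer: $- \frac{1}{11} \approx -0.090909$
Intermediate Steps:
$\frac{V{\left(99 \right)}}{\left(F{\left(1,-5 \right)} - 27\right)^{2}} = \frac{\left(-1\right) 99}{\left(-6 - 27\right)^{2}} = - \frac{99}{\left(-33\right)^{2}} = - \frac{99}{1089} = \left(-99\right) \frac{1}{1089} = - \frac{1}{11}$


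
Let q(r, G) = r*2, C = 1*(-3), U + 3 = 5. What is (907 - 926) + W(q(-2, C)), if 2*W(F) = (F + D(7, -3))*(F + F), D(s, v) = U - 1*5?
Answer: 9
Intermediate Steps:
U = 2 (U = -3 + 5 = 2)
C = -3
q(r, G) = 2*r
D(s, v) = -3 (D(s, v) = 2 - 1*5 = 2 - 5 = -3)
W(F) = F*(-3 + F) (W(F) = ((F - 3)*(F + F))/2 = ((-3 + F)*(2*F))/2 = (2*F*(-3 + F))/2 = F*(-3 + F))
(907 - 926) + W(q(-2, C)) = (907 - 926) + (2*(-2))*(-3 + 2*(-2)) = -19 - 4*(-3 - 4) = -19 - 4*(-7) = -19 + 28 = 9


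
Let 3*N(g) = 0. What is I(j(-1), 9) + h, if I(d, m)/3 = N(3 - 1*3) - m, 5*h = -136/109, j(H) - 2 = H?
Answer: -14851/545 ≈ -27.250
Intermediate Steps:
N(g) = 0 (N(g) = (⅓)*0 = 0)
j(H) = 2 + H
h = -136/545 (h = (-136/109)/5 = (-136*1/109)/5 = (⅕)*(-136/109) = -136/545 ≈ -0.24954)
I(d, m) = -3*m (I(d, m) = 3*(0 - m) = 3*(-m) = -3*m)
I(j(-1), 9) + h = -3*9 - 136/545 = -27 - 136/545 = -14851/545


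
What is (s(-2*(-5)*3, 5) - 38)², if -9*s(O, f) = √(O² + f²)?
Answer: 117889/81 + 380*√37/9 ≈ 1712.2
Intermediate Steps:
s(O, f) = -√(O² + f²)/9
(s(-2*(-5)*3, 5) - 38)² = (-√((-2*(-5)*3)² + 5²)/9 - 38)² = (-√((10*3)² + 25)/9 - 38)² = (-√(30² + 25)/9 - 38)² = (-√(900 + 25)/9 - 38)² = (-5*√37/9 - 38)² = (-38 - 5*√37/9)²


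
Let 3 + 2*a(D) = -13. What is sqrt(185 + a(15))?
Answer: sqrt(177) ≈ 13.304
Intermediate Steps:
a(D) = -8 (a(D) = -3/2 + (1/2)*(-13) = -3/2 - 13/2 = -8)
sqrt(185 + a(15)) = sqrt(185 - 8) = sqrt(177)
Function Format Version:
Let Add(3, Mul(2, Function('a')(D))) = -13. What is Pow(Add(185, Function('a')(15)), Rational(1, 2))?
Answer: Pow(177, Rational(1, 2)) ≈ 13.304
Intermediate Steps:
Function('a')(D) = -8 (Function('a')(D) = Add(Rational(-3, 2), Mul(Rational(1, 2), -13)) = Add(Rational(-3, 2), Rational(-13, 2)) = -8)
Pow(Add(185, Function('a')(15)), Rational(1, 2)) = Pow(Add(185, -8), Rational(1, 2)) = Pow(177, Rational(1, 2))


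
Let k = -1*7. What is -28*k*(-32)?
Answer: -6272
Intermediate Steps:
k = -7
-28*k*(-32) = -28*(-7)*(-32) = 196*(-32) = -6272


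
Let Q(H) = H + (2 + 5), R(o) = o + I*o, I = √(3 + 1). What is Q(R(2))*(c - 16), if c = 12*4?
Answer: 416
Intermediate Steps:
I = 2 (I = √4 = 2)
R(o) = 3*o (R(o) = o + 2*o = 3*o)
Q(H) = 7 + H (Q(H) = H + 7 = 7 + H)
c = 48
Q(R(2))*(c - 16) = (7 + 3*2)*(48 - 16) = (7 + 6)*32 = 13*32 = 416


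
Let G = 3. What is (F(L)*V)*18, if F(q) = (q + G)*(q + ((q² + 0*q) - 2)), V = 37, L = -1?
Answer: -2664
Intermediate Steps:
F(q) = (3 + q)*(-2 + q + q²) (F(q) = (q + 3)*(q + ((q² + 0*q) - 2)) = (3 + q)*(q + ((q² + 0) - 2)) = (3 + q)*(q + (q² - 2)) = (3 + q)*(q + (-2 + q²)) = (3 + q)*(-2 + q + q²))
(F(L)*V)*18 = ((-6 - 1 + (-1)³ + 4*(-1)²)*37)*18 = ((-6 - 1 - 1 + 4*1)*37)*18 = ((-6 - 1 - 1 + 4)*37)*18 = -4*37*18 = -148*18 = -2664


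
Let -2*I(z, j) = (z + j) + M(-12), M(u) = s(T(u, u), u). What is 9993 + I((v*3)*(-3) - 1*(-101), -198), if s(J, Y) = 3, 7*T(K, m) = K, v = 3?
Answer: 20107/2 ≈ 10054.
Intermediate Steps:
T(K, m) = K/7
M(u) = 3
I(z, j) = -3/2 - j/2 - z/2 (I(z, j) = -((z + j) + 3)/2 = -((j + z) + 3)/2 = -(3 + j + z)/2 = -3/2 - j/2 - z/2)
9993 + I((v*3)*(-3) - 1*(-101), -198) = 9993 + (-3/2 - ½*(-198) - ((3*3)*(-3) - 1*(-101))/2) = 9993 + (-3/2 + 99 - (9*(-3) + 101)/2) = 9993 + (-3/2 + 99 - (-27 + 101)/2) = 9993 + (-3/2 + 99 - ½*74) = 9993 + (-3/2 + 99 - 37) = 9993 + 121/2 = 20107/2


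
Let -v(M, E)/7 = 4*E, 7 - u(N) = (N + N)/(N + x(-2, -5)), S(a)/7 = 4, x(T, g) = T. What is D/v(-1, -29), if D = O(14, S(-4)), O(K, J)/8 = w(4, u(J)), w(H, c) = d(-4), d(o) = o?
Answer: -8/203 ≈ -0.039409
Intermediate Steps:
S(a) = 28 (S(a) = 7*4 = 28)
u(N) = 7 - 2*N/(-2 + N) (u(N) = 7 - (N + N)/(N - 2) = 7 - 2*N/(-2 + N))
v(M, E) = -28*E
w(H, c) = -4
O(K, J) = -32 (O(K, J) = 8*(-4) = -32)
D = -32
D/v(-1, -29) = -32/((-28*(-29))) = -32/812 = -32*1/812 = -8/203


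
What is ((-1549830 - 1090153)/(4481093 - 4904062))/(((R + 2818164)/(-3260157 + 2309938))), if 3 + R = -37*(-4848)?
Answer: -2508562006277/1267865227353 ≈ -1.9786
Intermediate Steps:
R = 179373 (R = -3 - 37*(-4848) = -3 + 179376 = 179373)
((-1549830 - 1090153)/(4481093 - 4904062))/(((R + 2818164)/(-3260157 + 2309938))) = ((-1549830 - 1090153)/(4481093 - 4904062))/(((179373 + 2818164)/(-3260157 + 2309938))) = (-2639983/(-422969))/((2997537/(-950219))) = (-2639983*(-1/422969))/((2997537*(-1/950219))) = 2639983/(422969*(-2997537/950219)) = (2639983/422969)*(-950219/2997537) = -2508562006277/1267865227353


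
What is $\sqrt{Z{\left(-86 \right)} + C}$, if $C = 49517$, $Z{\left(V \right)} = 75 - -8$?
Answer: $40 \sqrt{31} \approx 222.71$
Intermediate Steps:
$Z{\left(V \right)} = 83$ ($Z{\left(V \right)} = 75 + 8 = 83$)
$\sqrt{Z{\left(-86 \right)} + C} = \sqrt{83 + 49517} = \sqrt{49600} = 40 \sqrt{31}$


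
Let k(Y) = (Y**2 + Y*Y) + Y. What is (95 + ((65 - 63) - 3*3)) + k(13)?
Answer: 439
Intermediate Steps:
k(Y) = Y + 2*Y**2 (k(Y) = (Y**2 + Y**2) + Y = 2*Y**2 + Y = Y + 2*Y**2)
(95 + ((65 - 63) - 3*3)) + k(13) = (95 + ((65 - 63) - 3*3)) + 13*(1 + 2*13) = (95 + (2 - 9)) + 13*(1 + 26) = (95 - 7) + 13*27 = 88 + 351 = 439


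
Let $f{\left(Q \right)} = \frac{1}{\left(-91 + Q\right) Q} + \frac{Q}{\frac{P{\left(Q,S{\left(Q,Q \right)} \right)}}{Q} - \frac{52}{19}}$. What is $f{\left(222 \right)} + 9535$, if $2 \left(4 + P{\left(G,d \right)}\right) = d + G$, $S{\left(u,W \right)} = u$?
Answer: $\frac{1012659585335}{107632482} \approx 9408.5$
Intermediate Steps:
$P{\left(G,d \right)} = -4 + \frac{G}{2} + \frac{d}{2}$ ($P{\left(G,d \right)} = -4 + \frac{d + G}{2} = -4 + \frac{G + d}{2} = -4 + \left(\frac{G}{2} + \frac{d}{2}\right) = -4 + \frac{G}{2} + \frac{d}{2}$)
$f{\left(Q \right)} = \frac{Q}{- \frac{52}{19} + \frac{-4 + Q}{Q}} + \frac{1}{Q \left(-91 + Q\right)}$ ($f{\left(Q \right)} = \frac{1}{\left(-91 + Q\right) Q} + \frac{Q}{\frac{-4 + \frac{Q}{2} + \frac{Q}{2}}{Q} - \frac{52}{19}} = \frac{1}{Q \left(-91 + Q\right)} + \frac{Q}{\frac{-4 + Q}{Q} - \frac{52}{19}} = \frac{1}{Q \left(-91 + Q\right)} + \frac{Q}{- \frac{52}{19} + \frac{-4 + Q}{Q}} = \frac{Q}{- \frac{52}{19} + \frac{-4 + Q}{Q}} + \frac{1}{Q \left(-91 + Q\right)}$)
$f{\left(222 \right)} + 9535 = \frac{76 - 19 \cdot 222^{4} + 33 \cdot 222 + 1729 \cdot 222^{3}}{222 \left(-6916 - 649794 + 33 \cdot 222^{2}\right)} + 9535 = \frac{76 - 46149340464 + 7326 + 1729 \cdot 10941048}{222 \left(-6916 - 649794 + 33 \cdot 49284\right)} + 9535 = \frac{76 - 46149340464 + 7326 + 18917071992}{222 \left(-6916 - 649794 + 1626372\right)} + 9535 = \frac{1}{222} \cdot \frac{1}{969662} \left(-27232261070\right) + 9535 = - \frac{13616130535}{107632482} + 9535 = \frac{1012659585335}{107632482}$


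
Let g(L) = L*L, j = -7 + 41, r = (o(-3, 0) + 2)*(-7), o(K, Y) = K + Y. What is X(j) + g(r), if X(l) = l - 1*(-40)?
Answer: 123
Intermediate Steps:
r = 7 (r = ((-3 + 0) + 2)*(-7) = (-3 + 2)*(-7) = -1*(-7) = 7)
j = 34
X(l) = 40 + l (X(l) = l + 40 = 40 + l)
g(L) = L²
X(j) + g(r) = (40 + 34) + 7² = 74 + 49 = 123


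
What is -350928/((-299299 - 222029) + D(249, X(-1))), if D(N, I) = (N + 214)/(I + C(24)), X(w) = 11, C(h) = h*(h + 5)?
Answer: 248106096/368578433 ≈ 0.67314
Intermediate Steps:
C(h) = h*(5 + h)
D(N, I) = (214 + N)/(696 + I) (D(N, I) = (N + 214)/(I + 24*(5 + 24)) = (214 + N)/(I + 24*29) = (214 + N)/(I + 696) = (214 + N)/(696 + I))
-350928/((-299299 - 222029) + D(249, X(-1))) = -350928/((-299299 - 222029) + (214 + 249)/(696 + 11)) = -350928/(-521328 + 463/707) = -350928/(-368578433/707) = -350928*(-707/368578433) = 248106096/368578433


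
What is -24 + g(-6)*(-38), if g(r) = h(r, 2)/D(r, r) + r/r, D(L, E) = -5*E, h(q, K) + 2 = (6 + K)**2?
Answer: -2108/15 ≈ -140.53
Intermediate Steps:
h(q, K) = -2 + (6 + K)**2
g(r) = 1 - 62/(5*r) (g(r) = (-2 + (6 + 2)**2)/((-5*r)) + r/r = (-2 + 8**2)*(-1/(5*r)) + 1 = (-2 + 64)*(-1/(5*r)) + 1 = 62*(-1/(5*r)) + 1 = -62/(5*r) + 1 = 1 - 62/(5*r))
-24 + g(-6)*(-38) = -24 + ((-62/5 - 6)/(-6))*(-38) = -24 - 1/6*(-92/5)*(-38) = -24 + (46/15)*(-38) = -24 - 1748/15 = -2108/15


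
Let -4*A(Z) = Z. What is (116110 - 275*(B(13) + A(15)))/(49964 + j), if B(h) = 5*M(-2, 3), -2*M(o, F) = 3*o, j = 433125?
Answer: 452065/1932356 ≈ 0.23394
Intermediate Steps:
A(Z) = -Z/4
M(o, F) = -3*o/2
B(h) = 15 (B(h) = 5*(-3/2*(-2)) = 5*3 = 15)
(116110 - 275*(B(13) + A(15)))/(49964 + j) = (116110 - 275*(15 - ¼*15))/(49964 + 433125) = (116110 - 275*(15 - 15/4))/483089 = (116110 - 275*45/4)*(1/483089) = (116110 - 12375/4)*(1/483089) = (452065/4)*(1/483089) = 452065/1932356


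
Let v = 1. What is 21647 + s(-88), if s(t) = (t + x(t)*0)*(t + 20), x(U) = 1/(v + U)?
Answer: 27631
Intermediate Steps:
x(U) = 1/(1 + U)
s(t) = t*(20 + t) (s(t) = (t + 0/(1 + t))*(t + 20) = (t + 0)*(20 + t) = t*(20 + t))
21647 + s(-88) = 21647 - 88*(20 - 88) = 21647 - 88*(-68) = 21647 + 5984 = 27631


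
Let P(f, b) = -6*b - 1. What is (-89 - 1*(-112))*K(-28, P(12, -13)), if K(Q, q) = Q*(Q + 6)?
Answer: 14168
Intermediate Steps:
P(f, b) = -1 - 6*b
K(Q, q) = Q*(6 + Q)
(-89 - 1*(-112))*K(-28, P(12, -13)) = (-89 - 1*(-112))*(-28*(6 - 28)) = (-89 + 112)*(-28*(-22)) = 23*616 = 14168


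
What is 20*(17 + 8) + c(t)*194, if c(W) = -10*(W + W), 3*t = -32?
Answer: 125660/3 ≈ 41887.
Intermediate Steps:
t = -32/3 (t = (⅓)*(-32) = -32/3 ≈ -10.667)
c(W) = -20*W
20*(17 + 8) + c(t)*194 = 20*(17 + 8) - 20*(-32/3)*194 = 20*25 + (640/3)*194 = 500 + 124160/3 = 125660/3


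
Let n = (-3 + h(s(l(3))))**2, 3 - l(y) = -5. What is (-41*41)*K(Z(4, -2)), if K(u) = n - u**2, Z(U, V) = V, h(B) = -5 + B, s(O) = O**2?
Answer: -5264892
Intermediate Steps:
l(y) = 8 (l(y) = 3 - 1*(-5) = 3 + 5 = 8)
n = 3136 (n = (-3 + (-5 + 8**2))**2 = (-3 + (-5 + 64))**2 = (-3 + 59)**2 = 56**2 = 3136)
K(u) = 3136 - u**2
(-41*41)*K(Z(4, -2)) = (-41*41)*(3136 - 1*(-2)**2) = -1681*(3136 - 1*4) = -1681*(3136 - 4) = -1681*3132 = -5264892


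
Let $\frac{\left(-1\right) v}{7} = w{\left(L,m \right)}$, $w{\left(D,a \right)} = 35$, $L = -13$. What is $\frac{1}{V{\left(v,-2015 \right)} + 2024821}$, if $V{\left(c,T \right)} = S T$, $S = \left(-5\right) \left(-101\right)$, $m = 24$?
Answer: $\frac{1}{1007246} \approx 9.9281 \cdot 10^{-7}$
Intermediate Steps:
$v = -245$ ($v = \left(-7\right) 35 = -245$)
$S = 505$
$V{\left(c,T \right)} = 505 T$
$\frac{1}{V{\left(v,-2015 \right)} + 2024821} = \frac{1}{505 \left(-2015\right) + 2024821} = \frac{1}{-1017575 + 2024821} = \frac{1}{1007246}$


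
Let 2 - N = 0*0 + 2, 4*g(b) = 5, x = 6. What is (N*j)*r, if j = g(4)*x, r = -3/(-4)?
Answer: 0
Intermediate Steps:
g(b) = 5/4 (g(b) = (¼)*5 = 5/4)
N = 0 (N = 2 - (0*0 + 2) = 2 - (0 + 2) = 2 - 1*2 = 2 - 2 = 0)
r = ¾ (r = -3*(-¼) = ¾ ≈ 0.75000)
j = 15/2 (j = (5/4)*6 = 15/2 ≈ 7.5000)
(N*j)*r = (0*(15/2))*(¾) = 0*(¾) = 0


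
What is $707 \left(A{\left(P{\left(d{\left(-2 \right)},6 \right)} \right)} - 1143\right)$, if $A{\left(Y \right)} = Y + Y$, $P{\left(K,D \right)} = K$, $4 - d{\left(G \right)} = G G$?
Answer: $-808101$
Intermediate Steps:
$d{\left(G \right)} = 4 - G^{2}$ ($d{\left(G \right)} = 4 - G G = 4 - G^{2}$)
$A{\left(Y \right)} = 2 Y$
$707 \left(A{\left(P{\left(d{\left(-2 \right)},6 \right)} \right)} - 1143\right) = 707 \left(2 \left(4 - \left(-2\right)^{2}\right) - 1143\right) = 707 \left(2 \left(4 - 4\right) - 1143\right) = 707 \left(2 \cdot 0 - 1143\right) = 707 \left(0 - 1143\right) = 707 \left(-1143\right) = -808101$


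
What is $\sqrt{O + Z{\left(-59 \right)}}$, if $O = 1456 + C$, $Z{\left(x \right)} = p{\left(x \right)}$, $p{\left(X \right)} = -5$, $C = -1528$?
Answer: $i \sqrt{77} \approx 8.775 i$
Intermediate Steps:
$Z{\left(x \right)} = -5$
$O = -72$ ($O = 1456 - 1528 = -72$)
$\sqrt{O + Z{\left(-59 \right)}} = \sqrt{-72 - 5} = \sqrt{-77} = i \sqrt{77}$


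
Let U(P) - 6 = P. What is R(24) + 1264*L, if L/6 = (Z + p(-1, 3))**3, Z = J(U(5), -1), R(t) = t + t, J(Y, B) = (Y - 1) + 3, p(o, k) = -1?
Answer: 13105200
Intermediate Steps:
U(P) = 6 + P
J(Y, B) = 2 + Y (J(Y, B) = (-1 + Y) + 3 = 2 + Y)
R(t) = 2*t
Z = 13 (Z = 2 + (6 + 5) = 2 + 11 = 13)
L = 10368 (L = 6*(13 - 1)**3 = 6*12**3 = 6*1728 = 10368)
R(24) + 1264*L = 2*24 + 1264*10368 = 48 + 13105152 = 13105200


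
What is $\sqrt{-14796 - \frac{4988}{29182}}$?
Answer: $\frac{i \sqrt{3150064559630}}{14591} \approx 121.64 i$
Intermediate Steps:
$\sqrt{-14796 - \frac{4988}{29182}} = \sqrt{-14796 - \frac{2494}{14591}} = \sqrt{- \frac{215890930}{14591}} = \frac{i \sqrt{3150064559630}}{14591}$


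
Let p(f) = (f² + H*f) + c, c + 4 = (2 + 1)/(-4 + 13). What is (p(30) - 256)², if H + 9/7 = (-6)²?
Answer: 1247290489/441 ≈ 2.8283e+6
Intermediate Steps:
H = 243/7 (H = -9/7 + (-6)² = -9/7 + 36 = 243/7 ≈ 34.714)
c = -11/3 (c = -4 + (2 + 1)/(-4 + 13) = -4 + 3/9 = -4 + 3*(⅑) = -4 + ⅓ = -11/3 ≈ -3.6667)
p(f) = -11/3 + f² + 243*f/7 (p(f) = (f² + 243*f/7) - 11/3 = -11/3 + f² + 243*f/7)
(p(30) - 256)² = ((-11/3 + 30² + (243/7)*30) - 256)² = ((-11/3 + 900 + 7290/7) - 256)² = (40693/21 - 256)² = (35317/21)² = 1247290489/441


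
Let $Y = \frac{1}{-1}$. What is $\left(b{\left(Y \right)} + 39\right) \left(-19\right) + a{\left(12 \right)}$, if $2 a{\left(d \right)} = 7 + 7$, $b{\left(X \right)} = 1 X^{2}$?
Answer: $-753$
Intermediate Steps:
$Y = -1$
$b{\left(X \right)} = X^{2}$
$a{\left(d \right)} = 7$ ($a{\left(d \right)} = \frac{7 + 7}{2} = \frac{1}{2} \cdot 14 = 7$)
$\left(b{\left(Y \right)} + 39\right) \left(-19\right) + a{\left(12 \right)} = \left(\left(-1\right)^{2} + 39\right) \left(-19\right) + 7 = \left(1 + 39\right) \left(-19\right) + 7 = 40 \left(-19\right) + 7 = -760 + 7 = -753$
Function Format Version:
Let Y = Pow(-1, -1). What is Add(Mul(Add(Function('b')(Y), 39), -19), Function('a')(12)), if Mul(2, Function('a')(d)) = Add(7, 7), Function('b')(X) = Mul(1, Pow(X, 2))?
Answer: -753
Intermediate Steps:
Y = -1
Function('b')(X) = Pow(X, 2)
Function('a')(d) = 7 (Function('a')(d) = Mul(Rational(1, 2), Add(7, 7)) = Mul(Rational(1, 2), 14) = 7)
Add(Mul(Add(Function('b')(Y), 39), -19), Function('a')(12)) = Add(Mul(Add(Pow(-1, 2), 39), -19), 7) = Add(Mul(Add(1, 39), -19), 7) = Add(Mul(40, -19), 7) = Add(-760, 7) = -753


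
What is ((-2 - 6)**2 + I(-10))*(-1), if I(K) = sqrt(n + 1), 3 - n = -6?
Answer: -64 - sqrt(10) ≈ -67.162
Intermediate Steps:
n = 9 (n = 3 - 1*(-6) = 3 + 6 = 9)
I(K) = sqrt(10) (I(K) = sqrt(9 + 1) = sqrt(10))
((-2 - 6)**2 + I(-10))*(-1) = ((-2 - 6)**2 + sqrt(10))*(-1) = ((-8)**2 + sqrt(10))*(-1) = (64 + sqrt(10))*(-1) = -64 - sqrt(10)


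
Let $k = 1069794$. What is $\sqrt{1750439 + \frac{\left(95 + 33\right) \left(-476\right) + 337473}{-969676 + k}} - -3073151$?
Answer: $3073151 + \frac{\sqrt{17545752420644946}}{100118} \approx 3.0745 \cdot 10^{6}$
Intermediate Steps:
$\sqrt{1750439 + \frac{\left(95 + 33\right) \left(-476\right) + 337473}{-969676 + k}} - -3073151 = \sqrt{1750439 + \frac{\left(95 + 33\right) \left(-476\right) + 337473}{-969676 + 1069794}} - -3073151 = \sqrt{1750439 + \frac{128 \left(-476\right) + 337473}{100118}} + 3073151 = \sqrt{1750439 + \left(-60928 + 337473\right) \frac{1}{100118}} + 3073151 = \sqrt{1750439 + 276545 \cdot \frac{1}{100118}} + 3073151 = \sqrt{1750439 + \frac{276545}{100118}} + 3073151 = \sqrt{\frac{175250728347}{100118}} + 3073151 = \frac{\sqrt{17545752420644946}}{100118} + 3073151 = 3073151 + \frac{\sqrt{17545752420644946}}{100118}$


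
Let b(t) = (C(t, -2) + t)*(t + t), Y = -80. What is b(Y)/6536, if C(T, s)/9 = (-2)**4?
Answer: -1280/817 ≈ -1.5667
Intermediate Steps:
C(T, s) = 144 (C(T, s) = 9*(-2)**4 = 9*16 = 144)
b(t) = 2*t*(144 + t) (b(t) = (144 + t)*(t + t) = (144 + t)*(2*t) = 2*t*(144 + t))
b(Y)/6536 = (2*(-80)*(144 - 80))/6536 = (2*(-80)*64)*(1/6536) = -10240*1/6536 = -1280/817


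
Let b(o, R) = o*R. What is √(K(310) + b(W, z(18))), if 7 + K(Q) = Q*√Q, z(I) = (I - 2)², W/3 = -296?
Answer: √(-227335 + 310*√310) ≈ 471.04*I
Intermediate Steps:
W = -888 (W = 3*(-296) = -888)
z(I) = (-2 + I)²
b(o, R) = R*o
K(Q) = -7 + Q^(3/2) (K(Q) = -7 + Q*√Q = -7 + Q^(3/2))
√(K(310) + b(W, z(18))) = √((-7 + 310^(3/2)) + (-2 + 18)²*(-888)) = √((-7 + 310*√310) + 16²*(-888)) = √((-7 + 310*√310) + 256*(-888)) = √((-7 + 310*√310) - 227328) = √(-227335 + 310*√310)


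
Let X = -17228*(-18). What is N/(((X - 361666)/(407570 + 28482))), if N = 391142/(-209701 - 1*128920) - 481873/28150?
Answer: 18988207501734629/122874581114075 ≈ 154.53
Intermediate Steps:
X = 310104
N = -174182964433/9532181150 (N = 391142/(-209701 - 128920) - 481873*1/28150 = 391142/(-338621) - 481873/28150 = 391142*(-1/338621) - 481873/28150 = -391142/338621 - 481873/28150 = -174182964433/9532181150 ≈ -18.273)
N/(((X - 361666)/(407570 + 28482))) = -174182964433*(407570 + 28482)/(310104 - 361666)/9532181150 = -174182964433/(9532181150*((-51562/436052))) = -174182964433/(9532181150*((-51562*1/436052))) = -174182964433/(9532181150*(-25781/218026)) = -174182964433/9532181150*(-218026/25781) = 18988207501734629/122874581114075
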